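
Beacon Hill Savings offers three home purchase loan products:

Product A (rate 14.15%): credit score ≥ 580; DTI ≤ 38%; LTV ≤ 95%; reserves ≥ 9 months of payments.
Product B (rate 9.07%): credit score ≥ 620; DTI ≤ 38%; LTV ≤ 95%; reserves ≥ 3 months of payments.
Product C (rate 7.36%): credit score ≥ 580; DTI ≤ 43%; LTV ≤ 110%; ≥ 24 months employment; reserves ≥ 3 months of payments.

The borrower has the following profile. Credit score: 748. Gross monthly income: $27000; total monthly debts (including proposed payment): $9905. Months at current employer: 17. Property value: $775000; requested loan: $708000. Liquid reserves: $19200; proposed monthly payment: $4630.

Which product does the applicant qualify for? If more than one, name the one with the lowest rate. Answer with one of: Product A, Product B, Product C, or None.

Product B

DTI = 9,905/27,000 = 36.7%.
LTV = 708,000/775,000 = 91.4%.
Reserves = 19,200/4,630 = 4.1 months.
Product A: score 748 ≥ 580; DTI 36.7% ≤ 38%; LTV 91.4% ≤ 95%; reserves 4.1 < 9 mo → does not qualify.
Product B: score 748 ≥ 620; DTI 36.7% ≤ 38%; LTV 91.4% ≤ 95%; reserves 4.1 ≥ 3 mo → qualifies.
Product C: score 748 ≥ 580; DTI 36.7% ≤ 43%; LTV 91.4% ≤ 110%; employment 17 < 24 mo; reserves 4.1 ≥ 3 mo → does not qualify.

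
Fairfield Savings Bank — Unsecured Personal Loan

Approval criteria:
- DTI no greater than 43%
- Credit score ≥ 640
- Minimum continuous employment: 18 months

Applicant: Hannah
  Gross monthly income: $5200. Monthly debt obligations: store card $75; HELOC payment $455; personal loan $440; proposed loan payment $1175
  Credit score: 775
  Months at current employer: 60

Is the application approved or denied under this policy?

Total monthly debts = (75 + 455 + 440 + 1,175) = 2,145. DTI = 2,145/5,200 = 41.2% ≤ 43%
Credit score 775 ≥ 640 (meets)
Employment 60 ≥ 18 months
All criteria satisfied.

Approved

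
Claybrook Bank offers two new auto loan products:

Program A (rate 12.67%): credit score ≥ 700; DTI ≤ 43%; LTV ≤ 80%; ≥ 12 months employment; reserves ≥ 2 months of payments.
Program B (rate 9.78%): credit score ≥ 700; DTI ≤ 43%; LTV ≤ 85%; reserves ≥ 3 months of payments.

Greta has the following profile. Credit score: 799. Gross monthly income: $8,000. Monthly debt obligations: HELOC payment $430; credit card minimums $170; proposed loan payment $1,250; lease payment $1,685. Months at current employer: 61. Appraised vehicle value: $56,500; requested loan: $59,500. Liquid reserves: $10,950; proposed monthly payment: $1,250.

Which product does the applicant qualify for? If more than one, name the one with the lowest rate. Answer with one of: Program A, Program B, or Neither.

Total debts = (430 + 170 + 1,250 + 1,685) = 3,535; DTI = 3,535/8,000 = 44.2%.
LTV = 59,500/56,500 = 105.3%.
Reserves = 10,950/1,250 = 8.8 months.
Program A: score 799 ≥ 700; DTI 44.2% > 43%; LTV 105.3% > 80%; employment 61 ≥ 12 mo; reserves 8.8 ≥ 2 mo → does not qualify.
Program B: score 799 ≥ 700; DTI 44.2% > 43%; LTV 105.3% > 85%; reserves 8.8 ≥ 3 mo → does not qualify.

Neither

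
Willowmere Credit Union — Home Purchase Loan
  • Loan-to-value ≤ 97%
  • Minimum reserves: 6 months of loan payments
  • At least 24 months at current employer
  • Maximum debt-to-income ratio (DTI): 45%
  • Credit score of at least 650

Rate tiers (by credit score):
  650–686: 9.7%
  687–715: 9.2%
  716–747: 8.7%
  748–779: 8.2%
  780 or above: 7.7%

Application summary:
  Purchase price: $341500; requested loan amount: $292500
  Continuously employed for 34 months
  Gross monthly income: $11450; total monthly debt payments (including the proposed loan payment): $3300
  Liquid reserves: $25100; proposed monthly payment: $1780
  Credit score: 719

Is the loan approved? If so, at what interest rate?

Approved at 8.7%

Credit score 719 ≥ 650 (meets minimum)
Liquid reserves cover 25,100/1,780 = 14.1 months — ≥ 6 required
Employment 34 ≥ 24 months
DTI = 3,300/11,450 = 28.8% ≤ 45%
LTV = 292,500/341,500 = 85.7% ≤ 97%
All requirements met. Score 719 falls in the 716–747 tier → 8.7%.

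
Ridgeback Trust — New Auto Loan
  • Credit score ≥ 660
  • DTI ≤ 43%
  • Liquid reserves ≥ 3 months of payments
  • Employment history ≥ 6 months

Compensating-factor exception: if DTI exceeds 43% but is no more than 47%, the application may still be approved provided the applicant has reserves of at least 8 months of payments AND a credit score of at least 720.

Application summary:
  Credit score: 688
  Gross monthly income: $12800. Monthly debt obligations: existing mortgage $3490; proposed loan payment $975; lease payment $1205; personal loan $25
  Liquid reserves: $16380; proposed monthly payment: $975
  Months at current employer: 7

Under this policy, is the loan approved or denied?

Credit score 688 ≥ 660 (meets base)
Total debts = (3,490 + 975 + 1,205 + 25) = 5,695. DTI = 5,695/12,800 = 44.5% > 43% — standard DTI limit exceeded.
Reserves = 16,380/975 = 16.8 months ≥ 3
Employment 7 ≥ 6 months
44.5% falls in the override range (43%–47%), so the compensating-factor test applies.
Reserves 16.8 ≥ 8 months; credit score 688 < 720.
Compensating-factor requirement not fully met.

Denied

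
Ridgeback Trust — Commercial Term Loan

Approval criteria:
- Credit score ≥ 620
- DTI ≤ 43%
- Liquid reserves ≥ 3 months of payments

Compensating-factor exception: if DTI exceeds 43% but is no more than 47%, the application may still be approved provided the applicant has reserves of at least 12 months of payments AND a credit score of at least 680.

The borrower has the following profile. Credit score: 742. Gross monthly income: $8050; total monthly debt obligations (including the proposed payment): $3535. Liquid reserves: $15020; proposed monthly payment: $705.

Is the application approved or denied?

Approved

Credit score 742 ≥ 620 (meets base)
DTI = 3,535/8,050 = 43.9% > 43% — standard DTI limit exceeded.
Liquid reserves cover 15,020/705 = 21.3 months — ≥ 3 required
DTI 43.9% is within the 43%–47% exception band; checking compensating factors.
Reserves 21.3 ≥ 12 months; credit score 742 ≥ 680.
Both compensating conditions met → exception applies.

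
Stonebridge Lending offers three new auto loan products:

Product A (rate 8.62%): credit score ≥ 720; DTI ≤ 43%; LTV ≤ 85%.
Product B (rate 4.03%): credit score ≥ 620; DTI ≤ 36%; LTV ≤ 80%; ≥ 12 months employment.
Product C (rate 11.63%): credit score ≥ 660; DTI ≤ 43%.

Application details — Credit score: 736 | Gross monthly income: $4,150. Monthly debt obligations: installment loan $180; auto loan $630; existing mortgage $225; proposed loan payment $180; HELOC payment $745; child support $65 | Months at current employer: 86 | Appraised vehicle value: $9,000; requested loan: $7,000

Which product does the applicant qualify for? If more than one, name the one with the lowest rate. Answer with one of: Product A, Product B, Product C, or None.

Total debts = (180 + 630 + 225 + 180 + 745 + 65) = 2,025; DTI = 2,025/4,150 = 48.8%.
LTV = 7,000/9,000 = 77.8%.
Product A: score 736 ≥ 720; DTI 48.8% > 43%; LTV 77.8% ≤ 85% → does not qualify.
Product B: score 736 ≥ 620; DTI 48.8% > 36%; LTV 77.8% ≤ 80%; employment 86 ≥ 12 mo → does not qualify.
Product C: score 736 ≥ 660; DTI 48.8% > 43% → does not qualify.

None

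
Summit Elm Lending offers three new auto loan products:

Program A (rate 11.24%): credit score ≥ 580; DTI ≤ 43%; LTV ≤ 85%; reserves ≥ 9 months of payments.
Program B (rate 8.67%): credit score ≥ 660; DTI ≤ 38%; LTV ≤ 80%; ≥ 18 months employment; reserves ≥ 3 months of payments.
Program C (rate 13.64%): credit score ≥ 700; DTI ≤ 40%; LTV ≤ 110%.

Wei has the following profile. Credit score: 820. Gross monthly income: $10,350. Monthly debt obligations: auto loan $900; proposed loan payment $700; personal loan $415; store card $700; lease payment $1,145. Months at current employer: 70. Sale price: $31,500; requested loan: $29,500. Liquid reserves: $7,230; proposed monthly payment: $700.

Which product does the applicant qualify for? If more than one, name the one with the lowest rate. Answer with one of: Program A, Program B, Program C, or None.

Program C

Total debts = (900 + 700 + 415 + 700 + 1,145) = 3,860; DTI = 3,860/10,350 = 37.3%.
LTV = 29,500/31,500 = 93.7%.
Reserves = 7,230/700 = 10.3 months.
Program A: score 820 ≥ 580; DTI 37.3% ≤ 43%; LTV 93.7% > 85%; reserves 10.3 ≥ 9 mo → does not qualify.
Program B: score 820 ≥ 660; DTI 37.3% ≤ 38%; LTV 93.7% > 80%; employment 70 ≥ 18 mo; reserves 10.3 ≥ 3 mo → does not qualify.
Program C: score 820 ≥ 700; DTI 37.3% ≤ 40%; LTV 93.7% ≤ 110% → qualifies.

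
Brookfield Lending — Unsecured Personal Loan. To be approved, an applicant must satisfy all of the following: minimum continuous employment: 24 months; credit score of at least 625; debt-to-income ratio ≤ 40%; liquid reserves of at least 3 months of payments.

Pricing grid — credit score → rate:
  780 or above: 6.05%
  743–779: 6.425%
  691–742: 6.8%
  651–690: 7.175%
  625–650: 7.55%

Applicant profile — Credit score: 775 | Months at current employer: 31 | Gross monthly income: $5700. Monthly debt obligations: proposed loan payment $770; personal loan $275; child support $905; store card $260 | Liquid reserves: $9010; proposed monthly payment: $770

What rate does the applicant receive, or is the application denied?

Credit score 775 ≥ 625 (meets minimum)
Employment 31 ≥ 24 months
Total monthly debts = (770 + 275 + 905 + 260) = 2,210. DTI = 2,210/5,700 = 38.8% ≤ 40%
Liquid reserves cover 9,010/770 = 11.7 months — ≥ 3 required
All requirements met. Score 775 falls in the 743–779 tier → 6.425%.

Approved at 6.425%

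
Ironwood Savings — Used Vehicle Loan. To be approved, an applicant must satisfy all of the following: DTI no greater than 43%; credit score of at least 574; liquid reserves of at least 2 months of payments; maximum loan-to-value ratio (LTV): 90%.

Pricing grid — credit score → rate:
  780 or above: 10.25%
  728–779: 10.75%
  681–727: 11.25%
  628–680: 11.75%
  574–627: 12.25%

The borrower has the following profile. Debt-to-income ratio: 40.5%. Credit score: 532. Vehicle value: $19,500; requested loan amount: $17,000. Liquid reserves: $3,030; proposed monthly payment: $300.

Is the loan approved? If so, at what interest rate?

Denied

Credit score 532 < 574 (below minimum)
DTI 40.5% is within the 43% limit
Loan-to-value = 17,000/19,500 = 87.2% — pass (90% max)
Liquid reserves cover 3,030/300 = 10.1 months — ≥ 2 required
Not all requirements met → denied.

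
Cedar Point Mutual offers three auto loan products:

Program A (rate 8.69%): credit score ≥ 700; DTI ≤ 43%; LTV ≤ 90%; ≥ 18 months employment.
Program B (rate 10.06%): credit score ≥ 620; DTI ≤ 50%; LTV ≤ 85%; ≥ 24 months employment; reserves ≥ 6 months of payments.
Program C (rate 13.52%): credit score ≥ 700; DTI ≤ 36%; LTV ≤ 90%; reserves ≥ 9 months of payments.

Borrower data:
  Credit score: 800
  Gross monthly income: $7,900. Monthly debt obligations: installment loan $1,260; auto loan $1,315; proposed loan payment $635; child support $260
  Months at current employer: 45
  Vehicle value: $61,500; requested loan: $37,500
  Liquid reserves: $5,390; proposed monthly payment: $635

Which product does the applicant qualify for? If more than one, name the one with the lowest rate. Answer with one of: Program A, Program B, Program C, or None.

Program B

Total debts = (1,260 + 1,315 + 635 + 260) = 3,470; DTI = 3,470/7,900 = 43.9%.
LTV = 37,500/61,500 = 61%.
Reserves = 5,390/635 = 8.5 months.
Program A: score 800 ≥ 700; DTI 43.9% > 43%; LTV 61% ≤ 90%; employment 45 ≥ 18 mo → does not qualify.
Program B: score 800 ≥ 620; DTI 43.9% ≤ 50%; LTV 61% ≤ 85%; employment 45 ≥ 24 mo; reserves 8.5 ≥ 6 mo → qualifies.
Program C: score 800 ≥ 700; DTI 43.9% > 36%; LTV 61% ≤ 90%; reserves 8.5 < 9 mo → does not qualify.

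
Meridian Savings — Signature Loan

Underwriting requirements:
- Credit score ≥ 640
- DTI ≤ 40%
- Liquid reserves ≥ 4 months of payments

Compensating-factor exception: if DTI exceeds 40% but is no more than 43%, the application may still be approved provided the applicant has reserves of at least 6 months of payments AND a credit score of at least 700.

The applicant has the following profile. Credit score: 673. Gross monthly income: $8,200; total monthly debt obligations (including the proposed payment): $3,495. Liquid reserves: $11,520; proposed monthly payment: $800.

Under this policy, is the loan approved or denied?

Denied

Credit score 673 ≥ 640 (meets base)
DTI: 3,495 ÷ 8,200 = 42.6%, over the 40% base limit.
Reserves: 11,520 ÷ 800 = 14.4 months (meets 4-month minimum)
DTI 42.6% is within the 40%–43% exception band; checking compensating factors.
Override check — reserves: 14.4 mo (ok); score: 673 (below 700).
Override conditions not both satisfied; exception does not apply.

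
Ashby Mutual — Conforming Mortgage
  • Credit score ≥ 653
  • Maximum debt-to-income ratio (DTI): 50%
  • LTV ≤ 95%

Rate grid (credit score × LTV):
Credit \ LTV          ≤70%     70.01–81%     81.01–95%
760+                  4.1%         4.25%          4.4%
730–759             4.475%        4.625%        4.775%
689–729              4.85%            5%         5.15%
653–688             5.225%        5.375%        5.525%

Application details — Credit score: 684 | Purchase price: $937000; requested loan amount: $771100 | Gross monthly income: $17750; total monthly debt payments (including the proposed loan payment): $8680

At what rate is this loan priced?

5.525%

Credit score 684 ≥ 653; DTI: 8,680 ÷ 17,750 = 48.9%, within the 50% cap
LTV = 771,100/937,000 = 82.3% ≤ 95%
Score 684 is in the 653–688 band; LTV 82.3% is in the 81.01–95% band → 5.525%.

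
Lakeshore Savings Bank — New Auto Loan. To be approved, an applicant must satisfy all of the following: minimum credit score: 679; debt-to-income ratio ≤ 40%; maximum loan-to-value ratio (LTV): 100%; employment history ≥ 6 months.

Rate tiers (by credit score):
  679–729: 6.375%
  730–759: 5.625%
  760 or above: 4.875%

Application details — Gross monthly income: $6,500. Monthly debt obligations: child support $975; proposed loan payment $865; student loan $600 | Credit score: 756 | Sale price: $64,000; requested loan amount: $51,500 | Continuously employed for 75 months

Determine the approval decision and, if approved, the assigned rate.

Approved at 5.625%

Credit score 756 ≥ 679 (meets minimum)
Total monthly debts = (975 + 865 + 600) = 2,440. Debt-to-income = 2,440/6,500 = 37.5% — meets 40% limit
Employment 75 ≥ 6 months
LTV: 51,500 ÷ 64,000 = 80.5%, within 100% cap
All requirements met. Score 756 falls in the 730–759 tier → 5.625%.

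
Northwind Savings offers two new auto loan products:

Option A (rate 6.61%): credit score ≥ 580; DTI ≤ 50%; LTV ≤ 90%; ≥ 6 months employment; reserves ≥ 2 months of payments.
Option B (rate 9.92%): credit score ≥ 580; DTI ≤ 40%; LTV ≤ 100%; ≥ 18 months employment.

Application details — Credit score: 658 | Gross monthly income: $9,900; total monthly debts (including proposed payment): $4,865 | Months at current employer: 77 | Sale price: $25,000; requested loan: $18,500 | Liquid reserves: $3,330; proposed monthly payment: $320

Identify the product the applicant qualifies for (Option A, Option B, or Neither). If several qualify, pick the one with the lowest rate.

Option A

DTI = 4,865/9,900 = 49.1%.
LTV = 18,500/25,000 = 74%.
Reserves = 3,330/320 = 10.4 months.
Option A: score 658 ≥ 580; DTI 49.1% ≤ 50%; LTV 74% ≤ 90%; employment 77 ≥ 6 mo; reserves 10.4 ≥ 2 mo → qualifies.
Option B: score 658 ≥ 580; DTI 49.1% > 40%; LTV 74% ≤ 100%; employment 77 ≥ 18 mo → does not qualify.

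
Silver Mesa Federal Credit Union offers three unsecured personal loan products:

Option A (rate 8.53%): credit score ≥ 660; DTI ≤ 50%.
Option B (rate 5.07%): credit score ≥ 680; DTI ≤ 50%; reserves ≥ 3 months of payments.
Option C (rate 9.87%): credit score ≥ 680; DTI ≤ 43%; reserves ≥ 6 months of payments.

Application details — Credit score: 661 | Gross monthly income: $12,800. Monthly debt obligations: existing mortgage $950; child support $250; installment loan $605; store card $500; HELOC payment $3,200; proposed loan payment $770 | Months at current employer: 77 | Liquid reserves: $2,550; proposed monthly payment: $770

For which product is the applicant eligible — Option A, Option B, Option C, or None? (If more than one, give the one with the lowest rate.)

Total debts = (950 + 250 + 605 + 500 + 3,200 + 770) = 6,275; DTI = 6,275/12,800 = 49%.
Reserves = 2,550/770 = 3.3 months.
Option A: score 661 ≥ 660; DTI 49% ≤ 50% → qualifies.
Option B: score 661 < 680; DTI 49% ≤ 50%; reserves 3.3 ≥ 3 mo → does not qualify.
Option C: score 661 < 680; DTI 49% > 43%; reserves 3.3 < 6 mo → does not qualify.

Option A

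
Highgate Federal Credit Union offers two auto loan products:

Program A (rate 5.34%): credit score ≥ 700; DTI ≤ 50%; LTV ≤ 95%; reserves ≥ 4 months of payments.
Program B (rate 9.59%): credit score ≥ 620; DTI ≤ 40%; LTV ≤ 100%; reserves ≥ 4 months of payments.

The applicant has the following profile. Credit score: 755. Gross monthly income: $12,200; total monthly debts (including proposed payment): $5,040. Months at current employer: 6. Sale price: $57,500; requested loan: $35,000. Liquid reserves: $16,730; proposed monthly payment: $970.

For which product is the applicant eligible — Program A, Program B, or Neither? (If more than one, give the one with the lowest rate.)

Program A

DTI = 5,040/12,200 = 41.3%.
LTV = 35,000/57,500 = 60.9%.
Reserves = 16,730/970 = 17.2 months.
Program A: score 755 ≥ 700; DTI 41.3% ≤ 50%; LTV 60.9% ≤ 95%; reserves 17.2 ≥ 4 mo → qualifies.
Program B: score 755 ≥ 620; DTI 41.3% > 40%; LTV 60.9% ≤ 100%; reserves 17.2 ≥ 4 mo → does not qualify.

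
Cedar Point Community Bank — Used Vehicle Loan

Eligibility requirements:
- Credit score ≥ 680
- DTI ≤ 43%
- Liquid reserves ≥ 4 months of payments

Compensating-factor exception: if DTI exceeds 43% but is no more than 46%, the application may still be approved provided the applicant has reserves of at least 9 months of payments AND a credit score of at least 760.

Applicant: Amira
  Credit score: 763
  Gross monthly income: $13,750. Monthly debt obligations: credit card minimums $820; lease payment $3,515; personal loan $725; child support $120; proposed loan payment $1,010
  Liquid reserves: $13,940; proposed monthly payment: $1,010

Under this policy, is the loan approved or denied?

Credit score 763 ≥ 680 (meets base)
Total debts = (820 + 3,515 + 725 + 120 + 1,010) = 6,190. DTI = 6,190/13,750 = 45% > 43% — standard DTI limit exceeded.
Reserves = 13,940/1,010 = 13.8 months ≥ 4
DTI 45% is within the 43%–46% exception band; checking compensating factors.
Reserves 13.8 ≥ 9 months; credit score 763 ≥ 760.
Both compensating conditions met → exception applies.

Approved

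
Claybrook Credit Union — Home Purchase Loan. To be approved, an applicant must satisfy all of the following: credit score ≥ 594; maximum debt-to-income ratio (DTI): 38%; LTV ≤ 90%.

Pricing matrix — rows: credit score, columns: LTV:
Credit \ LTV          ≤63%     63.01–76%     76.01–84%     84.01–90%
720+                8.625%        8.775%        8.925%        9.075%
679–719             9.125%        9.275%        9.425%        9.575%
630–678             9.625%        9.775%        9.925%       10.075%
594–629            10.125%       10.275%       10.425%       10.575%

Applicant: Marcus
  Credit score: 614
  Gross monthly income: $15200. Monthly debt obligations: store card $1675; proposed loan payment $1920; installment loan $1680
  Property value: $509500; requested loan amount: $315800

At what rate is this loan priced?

Credit score 614 ≥ 594; Total monthly debts = (1,675 + 1,920 + 1,680) = 5,275. DTI: 5,275 ÷ 15,200 = 34.7%, within the 38% cap
Loan-to-value = 315,800/509,500 = 62% — pass (90% max)
Row: 614 falls in 594–629. Column: 62% falls in ≤63%. Rate = 10.125%.

10.125%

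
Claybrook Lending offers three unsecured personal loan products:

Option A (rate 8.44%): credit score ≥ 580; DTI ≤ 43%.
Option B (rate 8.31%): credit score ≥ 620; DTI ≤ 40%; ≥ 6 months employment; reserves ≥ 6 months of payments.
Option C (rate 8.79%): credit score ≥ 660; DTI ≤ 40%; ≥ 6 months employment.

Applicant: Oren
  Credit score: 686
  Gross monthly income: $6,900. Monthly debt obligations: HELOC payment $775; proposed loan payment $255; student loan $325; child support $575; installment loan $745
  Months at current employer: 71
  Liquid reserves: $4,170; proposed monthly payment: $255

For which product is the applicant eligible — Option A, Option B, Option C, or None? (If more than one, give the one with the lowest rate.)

Total debts = (775 + 255 + 325 + 575 + 745) = 2,675; DTI = 2,675/6,900 = 38.8%.
Reserves = 4,170/255 = 16.4 months.
Option A: score 686 ≥ 580; DTI 38.8% ≤ 43% → qualifies.
Option B: score 686 ≥ 620; DTI 38.8% ≤ 40%; employment 71 ≥ 6 mo; reserves 16.4 ≥ 6 mo → qualifies.
Option C: score 686 ≥ 660; DTI 38.8% ≤ 40%; employment 71 ≥ 6 mo → qualifies.
Qualifying: Option A, Option B, Option C. Lowest rate is 8.31% → Option B.

Option B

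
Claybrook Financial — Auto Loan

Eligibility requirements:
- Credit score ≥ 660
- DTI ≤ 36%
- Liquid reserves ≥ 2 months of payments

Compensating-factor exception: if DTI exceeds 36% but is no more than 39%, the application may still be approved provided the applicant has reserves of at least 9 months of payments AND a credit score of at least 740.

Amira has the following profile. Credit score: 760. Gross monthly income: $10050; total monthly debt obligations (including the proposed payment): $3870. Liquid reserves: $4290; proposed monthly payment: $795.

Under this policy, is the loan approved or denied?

Denied

Credit score 760 ≥ 660 (meets base)
DTI: 3,870 ÷ 10,050 = 38.5%, over the 36% base limit.
Reserves = 4,290/795 = 5.4 months ≥ 2
38.5% falls in the override range (36%–39%), so the compensating-factor test applies.
Override check — reserves: 5.4 mo (short of 9); score: 760 (ok).
Override conditions not both satisfied; exception does not apply.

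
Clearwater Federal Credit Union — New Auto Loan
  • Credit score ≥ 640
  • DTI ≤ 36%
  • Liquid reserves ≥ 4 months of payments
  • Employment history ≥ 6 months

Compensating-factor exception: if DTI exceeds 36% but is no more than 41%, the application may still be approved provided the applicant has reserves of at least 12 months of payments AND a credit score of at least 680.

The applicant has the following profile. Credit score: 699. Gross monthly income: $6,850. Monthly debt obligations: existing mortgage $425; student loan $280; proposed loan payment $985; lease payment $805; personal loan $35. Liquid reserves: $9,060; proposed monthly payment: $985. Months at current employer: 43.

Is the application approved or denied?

Credit score 699 ≥ 640 (meets base)
Total debts = (425 + 280 + 985 + 805 + 35) = 2,530. DTI = 2,530/6,850 = 36.9% > 36% — standard DTI limit exceeded.
Liquid reserves cover 9,060/985 = 9.2 months — ≥ 4 required
Employment 43 ≥ 6 months
36.9% falls in the override range (36%–41%), so the compensating-factor test applies.
Override check — reserves: 9.2 mo (short of 12); score: 699 (ok).
Compensating-factor requirement not fully met.

Denied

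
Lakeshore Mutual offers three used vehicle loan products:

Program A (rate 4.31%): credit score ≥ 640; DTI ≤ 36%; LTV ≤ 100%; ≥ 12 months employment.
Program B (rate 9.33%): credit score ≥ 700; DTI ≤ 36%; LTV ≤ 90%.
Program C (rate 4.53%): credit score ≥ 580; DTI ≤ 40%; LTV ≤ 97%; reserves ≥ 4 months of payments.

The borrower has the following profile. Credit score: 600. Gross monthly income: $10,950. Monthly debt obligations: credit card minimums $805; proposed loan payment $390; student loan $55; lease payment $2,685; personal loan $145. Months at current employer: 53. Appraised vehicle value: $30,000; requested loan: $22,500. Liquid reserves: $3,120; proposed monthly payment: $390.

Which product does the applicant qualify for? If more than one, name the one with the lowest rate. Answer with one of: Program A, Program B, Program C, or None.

Total debts = (805 + 390 + 55 + 2,685 + 145) = 4,080; DTI = 4,080/10,950 = 37.3%.
LTV = 22,500/30,000 = 75%.
Reserves = 3,120/390 = 8.0 months.
Program A: score 600 < 640; DTI 37.3% > 36%; LTV 75% ≤ 100%; employment 53 ≥ 12 mo → does not qualify.
Program B: score 600 < 700; DTI 37.3% > 36%; LTV 75% ≤ 90% → does not qualify.
Program C: score 600 ≥ 580; DTI 37.3% ≤ 40%; LTV 75% ≤ 97%; reserves 8.0 ≥ 4 mo → qualifies.

Program C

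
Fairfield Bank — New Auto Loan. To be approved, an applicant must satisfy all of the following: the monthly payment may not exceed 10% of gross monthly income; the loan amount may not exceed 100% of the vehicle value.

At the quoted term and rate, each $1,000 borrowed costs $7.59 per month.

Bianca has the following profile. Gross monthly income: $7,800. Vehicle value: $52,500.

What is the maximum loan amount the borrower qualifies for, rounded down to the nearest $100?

Payment cap: 10% × $7,800 = $780/month.
At $7.59 per $1,000, that supports 780/7.59 × 1,000 ≈ $102,766 → $102,700.
LTV cap: 100% × $52,500 = $52,500 → $52,500.
Binding constraint: loan-to-value.

$52,500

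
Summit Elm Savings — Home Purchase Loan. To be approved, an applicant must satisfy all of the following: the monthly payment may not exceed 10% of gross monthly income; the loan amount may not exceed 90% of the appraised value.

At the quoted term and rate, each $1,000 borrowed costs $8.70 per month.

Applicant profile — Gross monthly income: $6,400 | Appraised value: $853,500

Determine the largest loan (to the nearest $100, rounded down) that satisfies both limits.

Payment cap: 10% × $6,400 = $640/month.
At $8.70 per $1,000, that supports 640/8.70 × 1,000 ≈ $73,563 → $73,500.
LTV cap: 90% × $853,500 = $768,150 → $768,100.
Binding constraint: payment-to-income.

$73,500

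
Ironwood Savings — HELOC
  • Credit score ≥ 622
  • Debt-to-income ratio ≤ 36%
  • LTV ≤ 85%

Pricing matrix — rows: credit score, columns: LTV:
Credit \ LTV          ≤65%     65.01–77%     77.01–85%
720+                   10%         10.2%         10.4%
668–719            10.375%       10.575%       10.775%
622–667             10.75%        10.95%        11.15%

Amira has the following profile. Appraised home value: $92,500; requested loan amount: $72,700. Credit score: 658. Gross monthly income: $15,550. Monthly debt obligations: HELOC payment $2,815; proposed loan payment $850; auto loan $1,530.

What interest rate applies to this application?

11.15%

Credit score 658 ≥ 622; Total monthly debts = (2,815 + 850 + 1,530) = 5,195. DTI = 5,195/15,550 = 33.4% ≤ 36%
Loan-to-value = 72,700/92,500 = 78.6% — pass (85% max)
Row: 658 falls in 622–667. Column: 78.6% falls in 77.01–85%. Rate = 11.15%.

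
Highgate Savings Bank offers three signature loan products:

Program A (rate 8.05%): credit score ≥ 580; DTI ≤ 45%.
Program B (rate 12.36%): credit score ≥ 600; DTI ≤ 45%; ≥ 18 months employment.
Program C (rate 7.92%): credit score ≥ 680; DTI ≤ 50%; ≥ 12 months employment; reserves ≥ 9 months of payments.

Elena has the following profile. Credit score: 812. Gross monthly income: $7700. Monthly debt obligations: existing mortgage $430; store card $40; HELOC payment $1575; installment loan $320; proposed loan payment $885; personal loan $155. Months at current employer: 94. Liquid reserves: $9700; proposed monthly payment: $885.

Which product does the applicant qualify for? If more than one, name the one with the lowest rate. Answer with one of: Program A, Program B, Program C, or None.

Total debts = (430 + 40 + 1,575 + 320 + 885 + 155) = 3,405; DTI = 3,405/7,700 = 44.2%.
Reserves = 9,700/885 = 11.0 months.
Program A: score 812 ≥ 580; DTI 44.2% ≤ 45% → qualifies.
Program B: score 812 ≥ 600; DTI 44.2% ≤ 45%; employment 94 ≥ 18 mo → qualifies.
Program C: score 812 ≥ 680; DTI 44.2% ≤ 50%; employment 94 ≥ 12 mo; reserves 11.0 ≥ 9 mo → qualifies.
Qualifying: Program A, Program B, Program C. Lowest rate is 7.92% → Program C.

Program C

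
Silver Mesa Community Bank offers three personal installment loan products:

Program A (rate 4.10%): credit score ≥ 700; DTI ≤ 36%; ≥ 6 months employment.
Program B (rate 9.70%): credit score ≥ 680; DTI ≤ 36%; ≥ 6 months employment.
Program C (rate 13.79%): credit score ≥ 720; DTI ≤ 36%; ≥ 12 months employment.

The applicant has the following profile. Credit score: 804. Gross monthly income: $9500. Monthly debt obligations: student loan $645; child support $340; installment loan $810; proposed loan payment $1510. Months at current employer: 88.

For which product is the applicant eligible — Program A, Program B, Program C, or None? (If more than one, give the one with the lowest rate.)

Program A

Total debts = (645 + 340 + 810 + 1,510) = 3,305; DTI = 3,305/9,500 = 34.8%.
Program A: score 804 ≥ 700; DTI 34.8% ≤ 36%; employment 88 ≥ 6 mo → qualifies.
Program B: score 804 ≥ 680; DTI 34.8% ≤ 36%; employment 88 ≥ 6 mo → qualifies.
Program C: score 804 ≥ 720; DTI 34.8% ≤ 36%; employment 88 ≥ 12 mo → qualifies.
Qualifying: Program A, Program B, Program C. Lowest rate is 4.10% → Program A.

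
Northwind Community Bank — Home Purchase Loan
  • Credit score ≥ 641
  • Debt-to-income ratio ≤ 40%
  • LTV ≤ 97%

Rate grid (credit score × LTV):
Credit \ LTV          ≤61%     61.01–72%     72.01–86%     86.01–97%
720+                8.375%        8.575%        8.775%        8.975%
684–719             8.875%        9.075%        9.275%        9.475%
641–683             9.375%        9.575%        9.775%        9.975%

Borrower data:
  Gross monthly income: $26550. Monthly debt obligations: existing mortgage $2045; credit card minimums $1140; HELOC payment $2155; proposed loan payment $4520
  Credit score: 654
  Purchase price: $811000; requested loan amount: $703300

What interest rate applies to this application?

Credit score 654 ≥ 641; Total monthly debts = (2,045 + 1,140 + 2,155 + 4,520) = 9,860. DTI: 9,860 ÷ 26,550 = 37.1%, within the 40% cap
LTV = 703,300/811,000 = 86.7% ≤ 97%
Row: 654 falls in 641–683. Column: 86.7% falls in 86.01–97%. Rate = 9.975%.

9.975%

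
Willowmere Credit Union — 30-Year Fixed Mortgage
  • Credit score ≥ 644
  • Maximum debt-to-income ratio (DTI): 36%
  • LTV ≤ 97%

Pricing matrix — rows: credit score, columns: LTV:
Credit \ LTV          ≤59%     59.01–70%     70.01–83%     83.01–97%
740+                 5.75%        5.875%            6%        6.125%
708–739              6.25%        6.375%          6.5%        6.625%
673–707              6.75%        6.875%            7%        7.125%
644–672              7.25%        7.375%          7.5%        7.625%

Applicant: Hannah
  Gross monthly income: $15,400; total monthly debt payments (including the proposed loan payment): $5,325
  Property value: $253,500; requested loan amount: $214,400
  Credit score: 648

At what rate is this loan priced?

Credit score 648 ≥ 644; DTI = 5,325/15,400 = 34.6% ≤ 36%
LTV = 214,400/253,500 = 84.6% ≤ 97%
Row: 648 falls in 644–672. Column: 84.6% falls in 83.01–97%. Rate = 7.625%.

7.625%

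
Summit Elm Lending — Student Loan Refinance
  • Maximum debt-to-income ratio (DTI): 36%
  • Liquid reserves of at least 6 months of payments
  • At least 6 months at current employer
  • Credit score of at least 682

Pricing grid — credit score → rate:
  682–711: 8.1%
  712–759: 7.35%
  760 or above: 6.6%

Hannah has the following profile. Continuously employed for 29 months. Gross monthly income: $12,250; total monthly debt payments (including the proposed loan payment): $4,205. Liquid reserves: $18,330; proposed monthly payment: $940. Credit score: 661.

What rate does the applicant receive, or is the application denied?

Denied

Credit score 661 < 682 (below minimum)
DTI = 4,205/12,250 = 34.3% ≤ 36%
Employment 29 ≥ 6 months
Reserves: 18,330 ÷ 940 = 19.5 months (meets 6-month minimum)
Not all requirements met → denied.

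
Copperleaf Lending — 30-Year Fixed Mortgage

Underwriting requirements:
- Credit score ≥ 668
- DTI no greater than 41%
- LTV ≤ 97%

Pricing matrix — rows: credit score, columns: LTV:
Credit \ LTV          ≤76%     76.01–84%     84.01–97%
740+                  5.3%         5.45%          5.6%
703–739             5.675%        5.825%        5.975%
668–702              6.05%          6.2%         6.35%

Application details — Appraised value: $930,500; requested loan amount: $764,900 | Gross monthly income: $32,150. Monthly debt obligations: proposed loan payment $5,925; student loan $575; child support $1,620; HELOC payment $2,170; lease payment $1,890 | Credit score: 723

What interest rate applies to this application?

Credit score 723 ≥ 668; Total monthly debts = (5,925 + 575 + 1,620 + 2,170 + 1,890) = 12,180. DTI = 12,180/32,150 = 37.9% ≤ 41%
LTV: 764,900 ÷ 930,500 = 82.2%, within 97% cap
Score 723 is in the 703–739 band; LTV 82.2% is in the 76.01–84% band → 5.825%.

5.825%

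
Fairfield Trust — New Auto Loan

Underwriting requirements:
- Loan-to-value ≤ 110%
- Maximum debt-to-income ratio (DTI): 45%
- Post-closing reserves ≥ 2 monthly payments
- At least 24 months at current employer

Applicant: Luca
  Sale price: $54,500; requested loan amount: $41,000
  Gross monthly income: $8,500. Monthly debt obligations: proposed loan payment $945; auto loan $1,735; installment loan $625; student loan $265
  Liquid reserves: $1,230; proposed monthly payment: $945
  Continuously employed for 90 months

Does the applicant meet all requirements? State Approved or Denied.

LTV: 41,000 ÷ 54,500 = 75.2%, within 110% cap
Total monthly debts = (945 + 1,735 + 625 + 265) = 3,570. DTI: 3,570 ÷ 8,500 = 42%, within the 45% cap
Liquid reserves cover 1,230/945 = 1.3 months — < 2 required
Employment 90 ≥ 24 months
Fails on reserves.

Denied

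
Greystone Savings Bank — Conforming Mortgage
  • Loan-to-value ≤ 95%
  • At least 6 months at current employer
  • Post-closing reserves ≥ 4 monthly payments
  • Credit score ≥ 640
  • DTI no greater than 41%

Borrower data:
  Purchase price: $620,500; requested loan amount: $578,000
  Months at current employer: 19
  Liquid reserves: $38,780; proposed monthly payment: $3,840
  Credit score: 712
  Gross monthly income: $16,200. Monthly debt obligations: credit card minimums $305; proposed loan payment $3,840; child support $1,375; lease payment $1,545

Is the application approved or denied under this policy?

Denied

LTV = 578,000/620,500 = 93.2% ≤ 95%
Employment 19 ≥ 6 months
Reserves = 38,780/3,840 = 10.1 months ≥ 4
Credit score 712 ≥ 640 (meets)
Total monthly debts = (305 + 3,840 + 1,375 + 1,545) = 7,065. DTI = 7,065/16,200 = 43.6% > 41%
Fails on DTI.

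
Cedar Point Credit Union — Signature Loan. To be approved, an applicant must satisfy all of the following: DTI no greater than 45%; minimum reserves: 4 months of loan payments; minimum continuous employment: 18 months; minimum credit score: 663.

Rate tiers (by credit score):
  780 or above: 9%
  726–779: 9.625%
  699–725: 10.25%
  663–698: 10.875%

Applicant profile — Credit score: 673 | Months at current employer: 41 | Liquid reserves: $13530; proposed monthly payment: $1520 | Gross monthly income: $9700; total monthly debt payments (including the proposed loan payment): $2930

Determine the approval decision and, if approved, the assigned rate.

Approved at 10.875%

Credit score 673 ≥ 663 (meets minimum)
Employment 41 ≥ 18 months
Debt-to-income = 2,930/9,700 = 30.2% — meets 45% limit
Liquid reserves cover 13,530/1,520 = 8.9 months — ≥ 4 required
All requirements met. Score 673 falls in the 663–698 tier → 10.875%.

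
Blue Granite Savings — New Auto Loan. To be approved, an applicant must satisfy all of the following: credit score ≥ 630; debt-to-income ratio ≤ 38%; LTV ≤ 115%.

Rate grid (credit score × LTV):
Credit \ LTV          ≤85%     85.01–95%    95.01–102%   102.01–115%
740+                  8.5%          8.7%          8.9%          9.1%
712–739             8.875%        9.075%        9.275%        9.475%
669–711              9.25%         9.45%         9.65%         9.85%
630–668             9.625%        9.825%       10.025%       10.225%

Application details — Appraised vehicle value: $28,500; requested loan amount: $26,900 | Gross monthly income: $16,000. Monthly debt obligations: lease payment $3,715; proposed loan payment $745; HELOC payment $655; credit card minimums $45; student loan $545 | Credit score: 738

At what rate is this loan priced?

9.075%

Credit score 738 ≥ 630; Total monthly debts = (3,715 + 745 + 655 + 45 + 545) = 5,705. DTI = 5,705/16,000 = 35.7% ≤ 38%
LTV: 26,900 ÷ 28,500 = 94.4%, within 115% cap
Row: 738 falls in 712–739. Column: 94.4% falls in 85.01–95%. Rate = 9.075%.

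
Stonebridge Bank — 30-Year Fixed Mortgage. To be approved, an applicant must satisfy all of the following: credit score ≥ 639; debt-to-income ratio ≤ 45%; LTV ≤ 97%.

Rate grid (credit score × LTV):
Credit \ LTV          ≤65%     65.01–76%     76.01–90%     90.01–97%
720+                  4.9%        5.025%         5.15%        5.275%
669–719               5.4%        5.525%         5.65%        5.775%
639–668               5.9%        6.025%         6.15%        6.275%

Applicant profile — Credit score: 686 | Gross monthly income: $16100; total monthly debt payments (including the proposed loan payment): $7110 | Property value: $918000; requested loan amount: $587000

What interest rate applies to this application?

Credit score 686 ≥ 639; Debt-to-income = 7,110/16,100 = 44.2% — meets 45% limit
LTV: 587,000 ÷ 918,000 = 63.9%, within 97% cap
Credit 686 → row 669–719; LTV 63.9% → column ≤65%. Grid cell → 5.4%.

5.4%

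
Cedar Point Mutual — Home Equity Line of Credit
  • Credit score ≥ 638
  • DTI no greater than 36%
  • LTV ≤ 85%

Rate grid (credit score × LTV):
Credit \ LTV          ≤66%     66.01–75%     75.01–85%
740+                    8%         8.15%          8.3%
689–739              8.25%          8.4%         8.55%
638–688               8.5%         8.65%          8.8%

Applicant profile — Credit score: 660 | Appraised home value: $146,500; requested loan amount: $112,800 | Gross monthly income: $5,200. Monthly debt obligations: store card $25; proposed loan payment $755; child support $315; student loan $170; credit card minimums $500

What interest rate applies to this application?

Credit score 660 ≥ 638; Total monthly debts = (25 + 755 + 315 + 170 + 500) = 1,765. Debt-to-income = 1,765/5,200 = 33.9% — meets 36% limit
LTV: 112,800 ÷ 146,500 = 77%, within 85% cap
Row: 660 falls in 638–688. Column: 77% falls in 75.01–85%. Rate = 8.8%.

8.8%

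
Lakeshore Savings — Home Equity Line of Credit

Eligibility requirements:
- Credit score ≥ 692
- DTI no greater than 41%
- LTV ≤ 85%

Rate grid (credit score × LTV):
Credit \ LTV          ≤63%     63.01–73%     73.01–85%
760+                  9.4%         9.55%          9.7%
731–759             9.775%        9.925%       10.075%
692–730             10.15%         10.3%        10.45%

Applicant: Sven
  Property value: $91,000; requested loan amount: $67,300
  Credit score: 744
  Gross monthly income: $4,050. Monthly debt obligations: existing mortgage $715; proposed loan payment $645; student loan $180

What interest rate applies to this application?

10.075%

Credit score 744 ≥ 692; Total monthly debts = (715 + 645 + 180) = 1,540. DTI = 1,540/4,050 = 38% ≤ 41%
LTV = 67,300/91,000 = 74% ≤ 85%
Credit 744 → row 731–759; LTV 74% → column 73.01–85%. Grid cell → 10.075%.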